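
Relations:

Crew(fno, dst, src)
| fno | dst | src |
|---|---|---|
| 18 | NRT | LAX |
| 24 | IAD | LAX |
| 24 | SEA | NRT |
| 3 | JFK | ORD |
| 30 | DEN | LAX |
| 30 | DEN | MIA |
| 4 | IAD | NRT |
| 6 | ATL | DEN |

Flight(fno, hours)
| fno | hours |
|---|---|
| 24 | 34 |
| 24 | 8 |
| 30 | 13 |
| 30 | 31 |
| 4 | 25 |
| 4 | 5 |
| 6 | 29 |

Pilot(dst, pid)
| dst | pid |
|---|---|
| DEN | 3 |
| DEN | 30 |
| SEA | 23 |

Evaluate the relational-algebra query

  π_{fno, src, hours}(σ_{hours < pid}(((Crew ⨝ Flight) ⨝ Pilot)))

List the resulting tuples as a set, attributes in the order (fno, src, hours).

Joining Crew and Flight on fno yields {(24, IAD, LAX, 34), (24, IAD, LAX, 8), (24, SEA, NRT, 34), (24, SEA, NRT, 8), (30, DEN, LAX, 13), (30, DEN, LAX, 31), (30, DEN, MIA, 13), (30, DEN, MIA, 31), (4, IAD, NRT, 25), (4, IAD, NRT, 5), (6, ATL, DEN, 29)}.
Joining (Crew ⨝ Flight) and Pilot on dst yields {(24, SEA, NRT, 34, 23), (24, SEA, NRT, 8, 23), (30, DEN, LAX, 13, 3), (30, DEN, LAX, 13, 30), (30, DEN, LAX, 31, 3), (30, DEN, LAX, 31, 30), (30, DEN, MIA, 13, 3), (30, DEN, MIA, 13, 30), (30, DEN, MIA, 31, 3), (30, DEN, MIA, 31, 30)}.
Apply σ_{hours < pid}; surviving tuples: {(24, SEA, NRT, 8, 23), (30, DEN, LAX, 13, 30), (30, DEN, MIA, 13, 30)}
π[fno, src, hours]: project onto (fno, src, hours) → {(24, NRT, 8), (30, LAX, 13), (30, MIA, 13)}

{(24, NRT, 8), (30, LAX, 13), (30, MIA, 13)}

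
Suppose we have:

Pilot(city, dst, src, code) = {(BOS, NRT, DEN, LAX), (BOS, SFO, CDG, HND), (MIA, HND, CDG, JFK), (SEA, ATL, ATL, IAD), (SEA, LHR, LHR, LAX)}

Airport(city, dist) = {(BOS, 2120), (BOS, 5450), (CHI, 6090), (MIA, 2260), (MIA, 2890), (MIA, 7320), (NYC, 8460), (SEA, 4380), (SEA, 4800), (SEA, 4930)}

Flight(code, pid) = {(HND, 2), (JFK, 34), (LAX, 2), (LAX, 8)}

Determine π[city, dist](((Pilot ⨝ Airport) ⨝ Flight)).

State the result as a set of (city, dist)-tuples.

Joining Pilot and Airport on city yields {(BOS, NRT, DEN, LAX, 2120), (BOS, NRT, DEN, LAX, 5450), (BOS, SFO, CDG, HND, 2120), (BOS, SFO, CDG, HND, 5450), (MIA, HND, CDG, JFK, 2260), (MIA, HND, CDG, JFK, 2890), (MIA, HND, CDG, JFK, 7320), (SEA, ATL, ATL, IAD, 4380), (SEA, ATL, ATL, IAD, 4800), (SEA, ATL, ATL, IAD, 4930), (SEA, LHR, LHR, LAX, 4380), (SEA, LHR, LHR, LAX, 4800), (SEA, LHR, LHR, LAX, 4930)}.
Joining (Pilot ⨝ Airport) and Flight on code yields {(BOS, NRT, DEN, LAX, 2120, 2), (BOS, NRT, DEN, LAX, 2120, 8), (BOS, NRT, DEN, LAX, 5450, 2), (BOS, NRT, DEN, LAX, 5450, 8), (BOS, SFO, CDG, HND, 2120, 2), (BOS, SFO, CDG, HND, 5450, 2), (MIA, HND, CDG, JFK, 2260, 34), (MIA, HND, CDG, JFK, 2890, 34), (MIA, HND, CDG, JFK, 7320, 34), (SEA, LHR, LHR, LAX, 4380, 2), (SEA, LHR, LHR, LAX, 4380, 8), (SEA, LHR, LHR, LAX, 4800, 2), (SEA, LHR, LHR, LAX, 4800, 8), (SEA, LHR, LHR, LAX, 4930, 2), (SEA, LHR, LHR, LAX, 4930, 8)}.
π[city, dist]: project onto (city, dist) (7 duplicate(s) eliminated) → {(BOS, 2120), (BOS, 5450), (MIA, 2260), (MIA, 2890), (MIA, 7320), (SEA, 4380), (SEA, 4800), (SEA, 4930)}

{(BOS, 2120), (BOS, 5450), (MIA, 2260), (MIA, 2890), (MIA, 7320), (SEA, 4380), (SEA, 4800), (SEA, 4930)}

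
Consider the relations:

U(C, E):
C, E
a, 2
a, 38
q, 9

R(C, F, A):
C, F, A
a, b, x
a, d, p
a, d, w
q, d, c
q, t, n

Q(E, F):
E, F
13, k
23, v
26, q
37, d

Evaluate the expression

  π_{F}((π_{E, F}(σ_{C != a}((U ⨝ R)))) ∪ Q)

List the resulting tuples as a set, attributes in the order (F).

Natural join on C: {(a, 2, b, x), (a, 2, d, p), (a, 2, d, w), (a, 38, b, x), (a, 38, d, p), (a, 38, d, w), (q, 9, d, c), (q, 9, t, n)}
σ[C != a]: keep tuples satisfying C != a → {(q, 9, d, c), (q, 9, t, n)}
Projecting to E, F: {(9, d), (9, t)}
Set union of the two operands is {(13, k), (23, v), (26, q), (37, d), (9, d), (9, t)}.
Projecting to F (1 duplicate(s) eliminated): {d, k, q, t, v}

{d, k, q, t, v}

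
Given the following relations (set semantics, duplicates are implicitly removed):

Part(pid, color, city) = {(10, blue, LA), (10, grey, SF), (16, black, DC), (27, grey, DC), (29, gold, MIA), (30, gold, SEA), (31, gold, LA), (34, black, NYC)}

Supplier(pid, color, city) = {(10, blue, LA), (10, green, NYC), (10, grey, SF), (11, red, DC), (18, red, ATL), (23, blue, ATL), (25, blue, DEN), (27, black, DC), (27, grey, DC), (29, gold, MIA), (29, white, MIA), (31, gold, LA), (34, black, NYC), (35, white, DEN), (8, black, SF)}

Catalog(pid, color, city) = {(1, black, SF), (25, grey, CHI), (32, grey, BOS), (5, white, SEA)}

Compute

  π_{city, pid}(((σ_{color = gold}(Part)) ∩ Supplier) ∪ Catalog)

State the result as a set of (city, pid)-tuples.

{(BOS, 32), (CHI, 25), (LA, 31), (MIA, 29), (SEA, 5), (SF, 1)}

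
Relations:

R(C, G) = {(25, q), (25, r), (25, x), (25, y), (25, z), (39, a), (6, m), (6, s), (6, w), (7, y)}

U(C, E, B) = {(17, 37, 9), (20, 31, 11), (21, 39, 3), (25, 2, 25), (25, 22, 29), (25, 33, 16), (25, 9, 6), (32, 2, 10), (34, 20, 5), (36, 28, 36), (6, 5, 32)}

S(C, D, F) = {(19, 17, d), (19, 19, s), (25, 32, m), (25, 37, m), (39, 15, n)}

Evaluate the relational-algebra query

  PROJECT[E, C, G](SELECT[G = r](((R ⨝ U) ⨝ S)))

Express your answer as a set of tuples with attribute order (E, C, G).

{(2, 25, r), (22, 25, r), (33, 25, r), (9, 25, r)}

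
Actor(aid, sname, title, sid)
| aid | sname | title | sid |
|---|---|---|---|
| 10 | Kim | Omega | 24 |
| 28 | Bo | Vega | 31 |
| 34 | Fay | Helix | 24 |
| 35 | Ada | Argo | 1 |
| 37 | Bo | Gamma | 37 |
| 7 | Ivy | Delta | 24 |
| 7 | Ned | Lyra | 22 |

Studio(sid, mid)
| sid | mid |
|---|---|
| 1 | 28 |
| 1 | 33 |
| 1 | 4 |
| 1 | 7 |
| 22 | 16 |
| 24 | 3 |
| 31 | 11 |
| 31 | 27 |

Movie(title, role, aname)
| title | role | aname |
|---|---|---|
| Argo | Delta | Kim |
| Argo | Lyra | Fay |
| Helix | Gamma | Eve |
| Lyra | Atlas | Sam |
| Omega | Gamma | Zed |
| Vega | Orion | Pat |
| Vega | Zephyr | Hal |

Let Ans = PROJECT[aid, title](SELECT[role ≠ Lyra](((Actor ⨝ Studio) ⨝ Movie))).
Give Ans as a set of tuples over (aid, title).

Actor ⋈ Studio (natural join on sid): {(10, Kim, Omega, 24, 3), (28, Bo, Vega, 31, 11), (28, Bo, Vega, 31, 27), (34, Fay, Helix, 24, 3), (35, Ada, Argo, 1, 28), (35, Ada, Argo, 1, 33), (35, Ada, Argo, 1, 4), (35, Ada, Argo, 1, 7), (7, Ivy, Delta, 24, 3), (7, Ned, Lyra, 22, 16)}
(Actor ⨝ Studio) ⋈ Movie (natural join on title): {(10, Kim, Omega, 24, 3, Gamma, Zed), (28, Bo, Vega, 31, 11, Orion, Pat), (28, Bo, Vega, 31, 11, Zephyr, Hal), (28, Bo, Vega, 31, 27, Orion, Pat), (28, Bo, Vega, 31, 27, Zephyr, Hal), (34, Fay, Helix, 24, 3, Gamma, Eve), (35, Ada, Argo, 1, 28, Delta, Kim), (35, Ada, Argo, 1, 28, Lyra, Fay), (35, Ada, Argo, 1, 33, Delta, Kim), (35, Ada, Argo, 1, 33, Lyra, Fay), (35, Ada, Argo, 1, 4, Delta, Kim), (35, Ada, Argo, 1, 4, Lyra, Fay), (35, Ada, Argo, 1, 7, Delta, Kim), (35, Ada, Argo, 1, 7, Lyra, Fay), (7, Ned, Lyra, 22, 16, Atlas, Sam)}
Filtering on role ≠ Lyra leaves {(10, Kim, Omega, 24, 3, Gamma, Zed), (28, Bo, Vega, 31, 11, Orion, Pat), (28, Bo, Vega, 31, 11, Zephyr, Hal), (28, Bo, Vega, 31, 27, Orion, Pat), (28, Bo, Vega, 31, 27, Zephyr, Hal), (34, Fay, Helix, 24, 3, Gamma, Eve), (35, Ada, Argo, 1, 28, Delta, Kim), (35, Ada, Argo, 1, 33, Delta, Kim), (35, Ada, Argo, 1, 4, Delta, Kim), (35, Ada, Argo, 1, 7, Delta, Kim), (7, Ned, Lyra, 22, 16, Atlas, Sam)}.
Projecting to aid, title (6 duplicate(s) eliminated): {(10, Omega), (28, Vega), (34, Helix), (35, Argo), (7, Lyra)}

{(10, Omega), (28, Vega), (34, Helix), (35, Argo), (7, Lyra)}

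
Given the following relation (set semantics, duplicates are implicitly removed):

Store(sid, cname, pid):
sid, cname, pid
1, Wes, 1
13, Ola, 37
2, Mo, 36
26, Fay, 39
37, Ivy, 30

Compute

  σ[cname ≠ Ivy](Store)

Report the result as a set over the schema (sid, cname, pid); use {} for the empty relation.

{(1, Wes, 1), (13, Ola, 37), (2, Mo, 36), (26, Fay, 39)}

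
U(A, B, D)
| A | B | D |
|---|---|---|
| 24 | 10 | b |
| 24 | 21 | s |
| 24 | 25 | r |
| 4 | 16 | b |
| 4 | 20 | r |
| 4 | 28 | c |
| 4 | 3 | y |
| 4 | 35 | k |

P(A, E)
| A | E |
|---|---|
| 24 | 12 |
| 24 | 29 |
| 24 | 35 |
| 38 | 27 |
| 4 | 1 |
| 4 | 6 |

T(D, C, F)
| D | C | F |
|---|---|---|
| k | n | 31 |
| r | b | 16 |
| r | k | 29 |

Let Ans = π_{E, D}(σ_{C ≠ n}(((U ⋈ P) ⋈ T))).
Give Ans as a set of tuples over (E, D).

Natural join on A: {(24, 10, b, 12), (24, 10, b, 29), (24, 10, b, 35), (24, 21, s, 12), (24, 21, s, 29), (24, 21, s, 35), (24, 25, r, 12), (24, 25, r, 29), (24, 25, r, 35), (4, 16, b, 1), (4, 16, b, 6), (4, 20, r, 1), (4, 20, r, 6), (4, 28, c, 1), (4, 28, c, 6), (4, 3, y, 1), (4, 3, y, 6), (4, 35, k, 1), (4, 35, k, 6)}
Natural join on D: {(24, 25, r, 12, b, 16), (24, 25, r, 12, k, 29), (24, 25, r, 29, b, 16), (24, 25, r, 29, k, 29), (24, 25, r, 35, b, 16), (24, 25, r, 35, k, 29), (4, 20, r, 1, b, 16), (4, 20, r, 1, k, 29), (4, 20, r, 6, b, 16), (4, 20, r, 6, k, 29), (4, 35, k, 1, n, 31), (4, 35, k, 6, n, 31)}
Selection C ≠ n: {(24, 25, r, 12, b, 16), (24, 25, r, 12, k, 29), (24, 25, r, 29, b, 16), (24, 25, r, 29, k, 29), (24, 25, r, 35, b, 16), (24, 25, r, 35, k, 29), (4, 20, r, 1, b, 16), (4, 20, r, 1, k, 29), (4, 20, r, 6, b, 16), (4, 20, r, 6, k, 29)}
π[E, D]: project onto (E, D) (5 duplicate(s) eliminated) → {(1, r), (12, r), (29, r), (35, r), (6, r)}

{(1, r), (12, r), (29, r), (35, r), (6, r)}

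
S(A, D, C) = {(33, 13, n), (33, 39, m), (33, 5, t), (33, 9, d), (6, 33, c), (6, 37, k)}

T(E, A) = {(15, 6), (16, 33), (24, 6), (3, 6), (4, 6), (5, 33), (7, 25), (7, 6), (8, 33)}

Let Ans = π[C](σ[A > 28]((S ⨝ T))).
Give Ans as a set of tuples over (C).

Natural join on A: {(33, 13, n, 16), (33, 13, n, 5), (33, 13, n, 8), (33, 39, m, 16), (33, 39, m, 5), (33, 39, m, 8), (33, 5, t, 16), (33, 5, t, 5), (33, 5, t, 8), (33, 9, d, 16), (33, 9, d, 5), (33, 9, d, 8), (6, 33, c, 15), (6, 33, c, 24), (6, 33, c, 3), (6, 33, c, 4), (6, 33, c, 7), (6, 37, k, 15), (6, 37, k, 24), (6, 37, k, 3), (6, 37, k, 4), (6, 37, k, 7)}
Apply σ_{A > 28}; surviving tuples: {(33, 13, n, 16), (33, 13, n, 5), (33, 13, n, 8), (33, 39, m, 16), (33, 39, m, 5), (33, 39, m, 8), (33, 5, t, 16), (33, 5, t, 5), (33, 5, t, 8), (33, 9, d, 16), (33, 9, d, 5), (33, 9, d, 8)}
π_{C} gives {d, m, n, t} (8 duplicate(s) eliminated).

{d, m, n, t}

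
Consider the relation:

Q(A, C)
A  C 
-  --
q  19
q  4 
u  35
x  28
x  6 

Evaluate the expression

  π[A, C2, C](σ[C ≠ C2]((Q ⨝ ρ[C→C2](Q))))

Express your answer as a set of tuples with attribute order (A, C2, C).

{(q, 19, 4), (q, 4, 19), (x, 28, 6), (x, 6, 28)}

ρ[C→C2]: schema becomes (A, C2); tuples unchanged.
Q ⋈ ρ[C→C2](Q) (natural join on A): {(q, 19, 19), (q, 19, 4), (q, 4, 19), (q, 4, 4), (u, 35, 35), (x, 28, 28), (x, 28, 6), (x, 6, 28), (x, 6, 6)}
σ[C ≠ C2]: keep tuples satisfying C ≠ C2 → {(q, 19, 4), (q, 4, 19), (x, 28, 6), (x, 6, 28)}
Projecting to A, C2, C: {(q, 19, 4), (q, 4, 19), (x, 28, 6), (x, 6, 28)}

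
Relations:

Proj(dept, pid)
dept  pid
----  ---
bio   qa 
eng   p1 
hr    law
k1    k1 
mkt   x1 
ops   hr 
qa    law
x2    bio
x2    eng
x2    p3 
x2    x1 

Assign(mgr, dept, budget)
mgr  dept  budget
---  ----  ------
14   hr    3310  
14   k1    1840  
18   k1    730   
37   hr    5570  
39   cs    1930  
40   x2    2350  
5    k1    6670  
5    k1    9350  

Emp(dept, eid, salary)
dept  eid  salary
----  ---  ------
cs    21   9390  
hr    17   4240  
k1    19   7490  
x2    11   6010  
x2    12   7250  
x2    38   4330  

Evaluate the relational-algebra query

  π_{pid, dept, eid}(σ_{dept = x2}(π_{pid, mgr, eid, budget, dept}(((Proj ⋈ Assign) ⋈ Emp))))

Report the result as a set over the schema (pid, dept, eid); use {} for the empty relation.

{(bio, x2, 11), (bio, x2, 12), (bio, x2, 38), (eng, x2, 11), (eng, x2, 12), (eng, x2, 38), (p3, x2, 11), (p3, x2, 12), (p3, x2, 38), (x1, x2, 11), (x1, x2, 12), (x1, x2, 38)}

Joining Proj and Assign on dept yields {(hr, law, 14, 3310), (hr, law, 37, 5570), (k1, k1, 14, 1840), (k1, k1, 18, 730), (k1, k1, 5, 6670), (k1, k1, 5, 9350), (x2, bio, 40, 2350), (x2, eng, 40, 2350), (x2, p3, 40, 2350), (x2, x1, 40, 2350)}.
Joining (Proj ⋈ Assign) and Emp on dept yields {(hr, law, 14, 3310, 17, 4240), (hr, law, 37, 5570, 17, 4240), (k1, k1, 14, 1840, 19, 7490), (k1, k1, 18, 730, 19, 7490), (k1, k1, 5, 6670, 19, 7490), (k1, k1, 5, 9350, 19, 7490), (x2, bio, 40, 2350, 11, 6010), (x2, bio, 40, 2350, 12, 7250), (x2, bio, 40, 2350, 38, 4330), (x2, eng, 40, 2350, 11, 6010), (x2, eng, 40, 2350, 12, 7250), (x2, eng, 40, 2350, 38, 4330), (x2, p3, 40, 2350, 11, 6010), (x2, p3, 40, 2350, 12, 7250), (x2, p3, 40, 2350, 38, 4330), (x2, x1, 40, 2350, 11, 6010), (x2, x1, 40, 2350, 12, 7250), (x2, x1, 40, 2350, 38, 4330)}.
Projecting to pid, mgr, eid, budget, dept: {(bio, 40, 11, 2350, x2), (bio, 40, 12, 2350, x2), (bio, 40, 38, 2350, x2), (eng, 40, 11, 2350, x2), (eng, 40, 12, 2350, x2), (eng, 40, 38, 2350, x2), (k1, 14, 19, 1840, k1), (k1, 18, 19, 730, k1), (k1, 5, 19, 6670, k1), (k1, 5, 19, 9350, k1), (law, 14, 17, 3310, hr), (law, 37, 17, 5570, hr), (p3, 40, 11, 2350, x2), (p3, 40, 12, 2350, x2), (p3, 40, 38, 2350, x2), (x1, 40, 11, 2350, x2), (x1, 40, 12, 2350, x2), (x1, 40, 38, 2350, x2)}
Selection dept = x2: {(bio, 40, 11, 2350, x2), (bio, 40, 12, 2350, x2), (bio, 40, 38, 2350, x2), (eng, 40, 11, 2350, x2), (eng, 40, 12, 2350, x2), (eng, 40, 38, 2350, x2), (p3, 40, 11, 2350, x2), (p3, 40, 12, 2350, x2), (p3, 40, 38, 2350, x2), (x1, 40, 11, 2350, x2), (x1, 40, 12, 2350, x2), (x1, 40, 38, 2350, x2)}
Projecting to pid, dept, eid: {(bio, x2, 11), (bio, x2, 12), (bio, x2, 38), (eng, x2, 11), (eng, x2, 12), (eng, x2, 38), (p3, x2, 11), (p3, x2, 12), (p3, x2, 38), (x1, x2, 11), (x1, x2, 12), (x1, x2, 38)}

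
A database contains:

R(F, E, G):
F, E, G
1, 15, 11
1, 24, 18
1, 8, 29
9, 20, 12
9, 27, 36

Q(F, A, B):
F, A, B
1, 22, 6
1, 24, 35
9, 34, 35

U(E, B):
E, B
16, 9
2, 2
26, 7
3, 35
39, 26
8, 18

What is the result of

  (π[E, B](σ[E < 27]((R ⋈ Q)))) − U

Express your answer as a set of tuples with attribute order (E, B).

Joining R and Q on F yields {(1, 15, 11, 22, 6), (1, 15, 11, 24, 35), (1, 24, 18, 22, 6), (1, 24, 18, 24, 35), (1, 8, 29, 22, 6), (1, 8, 29, 24, 35), (9, 20, 12, 34, 35), (9, 27, 36, 34, 35)}.
Selection E < 27: {(1, 15, 11, 22, 6), (1, 15, 11, 24, 35), (1, 24, 18, 22, 6), (1, 24, 18, 24, 35), (1, 8, 29, 22, 6), (1, 8, 29, 24, 35), (9, 20, 12, 34, 35)}
Projecting to E, B: {(15, 35), (15, 6), (20, 35), (24, 35), (24, 6), (8, 35), (8, 6)}
Taking the difference: {(15, 35), (15, 6), (20, 35), (24, 35), (24, 6), (8, 35), (8, 6)}

{(15, 35), (15, 6), (20, 35), (24, 35), (24, 6), (8, 35), (8, 6)}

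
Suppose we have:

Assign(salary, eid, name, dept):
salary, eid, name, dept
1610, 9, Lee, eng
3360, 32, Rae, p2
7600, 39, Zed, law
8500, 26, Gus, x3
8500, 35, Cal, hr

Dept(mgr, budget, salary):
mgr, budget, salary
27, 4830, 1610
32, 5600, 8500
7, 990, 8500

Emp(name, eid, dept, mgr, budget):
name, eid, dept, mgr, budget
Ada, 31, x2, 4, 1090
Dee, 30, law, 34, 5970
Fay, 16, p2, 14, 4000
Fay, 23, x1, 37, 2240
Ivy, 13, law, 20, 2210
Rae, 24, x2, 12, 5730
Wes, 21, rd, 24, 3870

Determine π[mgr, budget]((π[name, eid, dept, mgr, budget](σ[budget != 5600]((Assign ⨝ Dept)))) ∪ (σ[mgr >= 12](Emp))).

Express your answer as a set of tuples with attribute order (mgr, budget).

Natural join on salary: {(1610, 9, Lee, eng, 27, 4830), (8500, 26, Gus, x3, 32, 5600), (8500, 26, Gus, x3, 7, 990), (8500, 35, Cal, hr, 32, 5600), (8500, 35, Cal, hr, 7, 990)}
Selection budget != 5600: {(1610, 9, Lee, eng, 27, 4830), (8500, 26, Gus, x3, 7, 990), (8500, 35, Cal, hr, 7, 990)}
Projecting to name, eid, dept, mgr, budget: {(Cal, 35, hr, 7, 990), (Gus, 26, x3, 7, 990), (Lee, 9, eng, 27, 4830)}
Selection mgr >= 12: {(Dee, 30, law, 34, 5970), (Fay, 16, p2, 14, 4000), (Fay, 23, x1, 37, 2240), (Ivy, 13, law, 20, 2210), (Rae, 24, x2, 12, 5730), (Wes, 21, rd, 24, 3870)}
Union: {(Cal, 35, hr, 7, 990), (Gus, 26, x3, 7, 990), (Lee, 9, eng, 27, 4830)} with {(Dee, 30, law, 34, 5970), (Fay, 16, p2, 14, 4000), (Fay, 23, x1, 37, 2240), (Ivy, 13, law, 20, 2210), (Rae, 24, x2, 12, 5730), (Wes, 21, rd, 24, 3870)} → {(Cal, 35, hr, 7, 990), (Dee, 30, law, 34, 5970), (Fay, 16, p2, 14, 4000), (Fay, 23, x1, 37, 2240), (Gus, 26, x3, 7, 990), (Ivy, 13, law, 20, 2210), (Lee, 9, eng, 27, 4830), (Rae, 24, x2, 12, 5730), (Wes, 21, rd, 24, 3870)}
Projecting to mgr, budget (1 duplicate(s) eliminated): {(12, 5730), (14, 4000), (20, 2210), (24, 3870), (27, 4830), (34, 5970), (37, 2240), (7, 990)}

{(12, 5730), (14, 4000), (20, 2210), (24, 3870), (27, 4830), (34, 5970), (37, 2240), (7, 990)}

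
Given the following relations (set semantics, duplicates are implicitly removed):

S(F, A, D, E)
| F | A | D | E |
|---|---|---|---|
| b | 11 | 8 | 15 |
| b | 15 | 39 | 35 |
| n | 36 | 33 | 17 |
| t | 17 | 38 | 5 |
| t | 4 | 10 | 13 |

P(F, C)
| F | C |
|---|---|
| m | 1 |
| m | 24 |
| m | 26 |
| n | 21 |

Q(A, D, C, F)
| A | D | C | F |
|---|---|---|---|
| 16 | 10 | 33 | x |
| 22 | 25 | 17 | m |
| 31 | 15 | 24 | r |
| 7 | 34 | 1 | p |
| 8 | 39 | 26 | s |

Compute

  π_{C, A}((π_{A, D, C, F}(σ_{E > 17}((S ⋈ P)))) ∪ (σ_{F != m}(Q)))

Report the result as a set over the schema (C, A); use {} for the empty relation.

{(1, 7), (24, 31), (26, 8), (33, 16)}

Joining S and P on F yields {(n, 36, 33, 17, 21)}.
σ[E > 17]: keep tuples satisfying E > 17 → {}
π_{A, D, C, F} gives {}.
σ[F != m]: keep tuples satisfying F != m → {(16, 10, 33, x), (31, 15, 24, r), (7, 34, 1, p), (8, 39, 26, s)}
Set union of the two operands is {(16, 10, 33, x), (31, 15, 24, r), (7, 34, 1, p), (8, 39, 26, s)}.
π_{C, A} gives {(1, 7), (24, 31), (26, 8), (33, 16)}.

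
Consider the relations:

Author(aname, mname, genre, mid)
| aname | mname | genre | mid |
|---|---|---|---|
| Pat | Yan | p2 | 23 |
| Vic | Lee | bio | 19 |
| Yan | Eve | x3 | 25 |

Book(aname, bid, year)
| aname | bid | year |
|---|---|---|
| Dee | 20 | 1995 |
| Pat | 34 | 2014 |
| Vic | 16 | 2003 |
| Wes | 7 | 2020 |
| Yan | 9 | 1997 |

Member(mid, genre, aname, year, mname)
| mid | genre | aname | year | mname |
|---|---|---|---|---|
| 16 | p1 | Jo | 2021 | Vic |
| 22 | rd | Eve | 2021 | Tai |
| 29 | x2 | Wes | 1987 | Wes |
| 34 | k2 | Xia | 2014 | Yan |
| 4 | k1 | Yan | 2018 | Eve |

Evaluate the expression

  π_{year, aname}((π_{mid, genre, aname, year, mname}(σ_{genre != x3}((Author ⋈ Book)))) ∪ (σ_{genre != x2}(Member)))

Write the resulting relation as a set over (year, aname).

Author ⋈ Book (natural join on aname): {(Pat, Yan, p2, 23, 34, 2014), (Vic, Lee, bio, 19, 16, 2003), (Yan, Eve, x3, 25, 9, 1997)}
Apply σ_{genre != x3}; surviving tuples: {(Pat, Yan, p2, 23, 34, 2014), (Vic, Lee, bio, 19, 16, 2003)}
Projecting to mid, genre, aname, year, mname: {(19, bio, Vic, 2003, Lee), (23, p2, Pat, 2014, Yan)}
Apply σ_{genre != x2}; surviving tuples: {(16, p1, Jo, 2021, Vic), (22, rd, Eve, 2021, Tai), (34, k2, Xia, 2014, Yan), (4, k1, Yan, 2018, Eve)}
Taking the union: {(16, p1, Jo, 2021, Vic), (19, bio, Vic, 2003, Lee), (22, rd, Eve, 2021, Tai), (23, p2, Pat, 2014, Yan), (34, k2, Xia, 2014, Yan), (4, k1, Yan, 2018, Eve)}
Projecting to year, aname: {(2003, Vic), (2014, Pat), (2014, Xia), (2018, Yan), (2021, Eve), (2021, Jo)}

{(2003, Vic), (2014, Pat), (2014, Xia), (2018, Yan), (2021, Eve), (2021, Jo)}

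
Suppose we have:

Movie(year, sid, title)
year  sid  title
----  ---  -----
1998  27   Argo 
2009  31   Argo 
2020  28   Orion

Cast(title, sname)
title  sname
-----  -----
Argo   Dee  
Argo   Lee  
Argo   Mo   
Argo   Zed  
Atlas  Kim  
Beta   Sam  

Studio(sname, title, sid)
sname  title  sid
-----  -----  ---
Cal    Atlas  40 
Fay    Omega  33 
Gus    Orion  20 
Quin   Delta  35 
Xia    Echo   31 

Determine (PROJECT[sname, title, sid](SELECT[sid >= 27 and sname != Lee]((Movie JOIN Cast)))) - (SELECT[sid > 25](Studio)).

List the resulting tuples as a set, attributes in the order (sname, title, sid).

{(Dee, Argo, 27), (Dee, Argo, 31), (Mo, Argo, 27), (Mo, Argo, 31), (Zed, Argo, 27), (Zed, Argo, 31)}

Natural join on title: {(1998, 27, Argo, Dee), (1998, 27, Argo, Lee), (1998, 27, Argo, Mo), (1998, 27, Argo, Zed), (2009, 31, Argo, Dee), (2009, 31, Argo, Lee), (2009, 31, Argo, Mo), (2009, 31, Argo, Zed)}
Filtering on sid >= 27 and sname != Lee leaves {(1998, 27, Argo, Dee), (1998, 27, Argo, Mo), (1998, 27, Argo, Zed), (2009, 31, Argo, Dee), (2009, 31, Argo, Mo), (2009, 31, Argo, Zed)}.
Projecting to sname, title, sid: {(Dee, Argo, 27), (Dee, Argo, 31), (Mo, Argo, 27), (Mo, Argo, 31), (Zed, Argo, 27), (Zed, Argo, 31)}
Filtering on sid > 25 leaves {(Cal, Atlas, 40), (Fay, Omega, 33), (Quin, Delta, 35), (Xia, Echo, 31)}.
Set difference of the two operands is {(Dee, Argo, 27), (Dee, Argo, 31), (Mo, Argo, 27), (Mo, Argo, 31), (Zed, Argo, 27), (Zed, Argo, 31)}.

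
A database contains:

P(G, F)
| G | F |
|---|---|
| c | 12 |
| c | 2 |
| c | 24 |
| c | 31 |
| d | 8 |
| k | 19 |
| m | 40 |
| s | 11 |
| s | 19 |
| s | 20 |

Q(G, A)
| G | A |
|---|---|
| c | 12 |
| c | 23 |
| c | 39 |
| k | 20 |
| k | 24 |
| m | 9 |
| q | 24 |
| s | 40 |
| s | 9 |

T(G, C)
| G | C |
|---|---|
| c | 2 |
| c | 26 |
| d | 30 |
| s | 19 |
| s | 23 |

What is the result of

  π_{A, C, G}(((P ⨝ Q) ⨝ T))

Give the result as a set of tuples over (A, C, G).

{(12, 2, c), (12, 26, c), (23, 2, c), (23, 26, c), (39, 2, c), (39, 26, c), (40, 19, s), (40, 23, s), (9, 19, s), (9, 23, s)}

Joining P and Q on G yields {(c, 12, 12), (c, 12, 23), (c, 12, 39), (c, 2, 12), (c, 2, 23), (c, 2, 39), (c, 24, 12), (c, 24, 23), (c, 24, 39), (c, 31, 12), (c, 31, 23), (c, 31, 39), (k, 19, 20), (k, 19, 24), (m, 40, 9), (s, 11, 40), (s, 11, 9), (s, 19, 40), (s, 19, 9), (s, 20, 40), (s, 20, 9)}.
Joining (P ⨝ Q) and T on G yields {(c, 12, 12, 2), (c, 12, 12, 26), (c, 12, 23, 2), (c, 12, 23, 26), (c, 12, 39, 2), (c, 12, 39, 26), (c, 2, 12, 2), (c, 2, 12, 26), (c, 2, 23, 2), (c, 2, 23, 26), (c, 2, 39, 2), (c, 2, 39, 26), (c, 24, 12, 2), (c, 24, 12, 26), (c, 24, 23, 2), (c, 24, 23, 26), (c, 24, 39, 2), (c, 24, 39, 26), (c, 31, 12, 2), (c, 31, 12, 26), (c, 31, 23, 2), (c, 31, 23, 26), (c, 31, 39, 2), (c, 31, 39, 26), (s, 11, 40, 19), (s, 11, 40, 23), (s, 11, 9, 19), (s, 11, 9, 23), (s, 19, 40, 19), (s, 19, 40, 23), (s, 19, 9, 19), (s, 19, 9, 23), (s, 20, 40, 19), (s, 20, 40, 23), (s, 20, 9, 19), (s, 20, 9, 23)}.
π_{A, C, G} gives {(12, 2, c), (12, 26, c), (23, 2, c), (23, 26, c), (39, 2, c), (39, 26, c), (40, 19, s), (40, 23, s), (9, 19, s), (9, 23, s)} (26 duplicate(s) eliminated).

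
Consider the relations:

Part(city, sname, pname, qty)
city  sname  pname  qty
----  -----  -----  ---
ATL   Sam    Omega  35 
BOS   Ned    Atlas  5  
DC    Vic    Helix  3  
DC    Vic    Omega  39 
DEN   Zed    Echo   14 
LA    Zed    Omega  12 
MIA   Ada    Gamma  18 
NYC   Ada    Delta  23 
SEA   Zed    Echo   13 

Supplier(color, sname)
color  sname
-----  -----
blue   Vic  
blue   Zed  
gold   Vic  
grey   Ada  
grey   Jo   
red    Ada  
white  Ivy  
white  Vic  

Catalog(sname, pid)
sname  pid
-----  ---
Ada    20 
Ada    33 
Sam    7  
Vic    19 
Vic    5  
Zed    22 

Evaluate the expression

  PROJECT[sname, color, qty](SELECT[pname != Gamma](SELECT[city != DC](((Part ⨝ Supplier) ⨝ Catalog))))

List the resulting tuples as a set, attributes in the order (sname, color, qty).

{(Ada, grey, 23), (Ada, red, 23), (Zed, blue, 12), (Zed, blue, 13), (Zed, blue, 14)}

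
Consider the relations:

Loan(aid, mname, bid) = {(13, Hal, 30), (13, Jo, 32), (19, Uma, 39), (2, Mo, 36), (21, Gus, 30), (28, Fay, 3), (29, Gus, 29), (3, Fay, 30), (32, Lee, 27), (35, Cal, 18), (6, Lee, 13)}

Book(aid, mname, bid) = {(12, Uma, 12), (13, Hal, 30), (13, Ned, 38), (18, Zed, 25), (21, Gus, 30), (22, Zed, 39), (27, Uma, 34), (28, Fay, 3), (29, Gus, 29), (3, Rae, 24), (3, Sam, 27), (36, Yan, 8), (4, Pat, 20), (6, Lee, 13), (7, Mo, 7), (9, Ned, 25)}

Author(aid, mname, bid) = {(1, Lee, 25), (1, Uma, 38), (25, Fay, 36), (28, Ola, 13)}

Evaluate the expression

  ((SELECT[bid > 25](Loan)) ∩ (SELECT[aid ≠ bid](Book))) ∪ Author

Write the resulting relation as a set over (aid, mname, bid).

{(1, Lee, 25), (1, Uma, 38), (13, Hal, 30), (21, Gus, 30), (25, Fay, 36), (28, Ola, 13)}

Filtering on bid > 25 leaves {(13, Hal, 30), (13, Jo, 32), (19, Uma, 39), (2, Mo, 36), (21, Gus, 30), (29, Gus, 29), (3, Fay, 30), (32, Lee, 27)}.
Filtering on aid ≠ bid leaves {(13, Hal, 30), (13, Ned, 38), (18, Zed, 25), (21, Gus, 30), (22, Zed, 39), (27, Uma, 34), (28, Fay, 3), (3, Rae, 24), (3, Sam, 27), (36, Yan, 8), (4, Pat, 20), (6, Lee, 13), (9, Ned, 25)}.
Intersection: {(13, Hal, 30), (13, Jo, 32), (19, Uma, 39), (2, Mo, 36), (21, Gus, 30), (29, Gus, 29), (3, Fay, 30), (32, Lee, 27)} with {(13, Hal, 30), (13, Ned, 38), (18, Zed, 25), (21, Gus, 30), (22, Zed, 39), (27, Uma, 34), (28, Fay, 3), (3, Rae, 24), (3, Sam, 27), (36, Yan, 8), (4, Pat, 20), (6, Lee, 13), (9, Ned, 25)} → {(13, Hal, 30), (21, Gus, 30)}
Union: {(13, Hal, 30), (21, Gus, 30)} with {(1, Lee, 25), (1, Uma, 38), (25, Fay, 36), (28, Ola, 13)} → {(1, Lee, 25), (1, Uma, 38), (13, Hal, 30), (21, Gus, 30), (25, Fay, 36), (28, Ola, 13)}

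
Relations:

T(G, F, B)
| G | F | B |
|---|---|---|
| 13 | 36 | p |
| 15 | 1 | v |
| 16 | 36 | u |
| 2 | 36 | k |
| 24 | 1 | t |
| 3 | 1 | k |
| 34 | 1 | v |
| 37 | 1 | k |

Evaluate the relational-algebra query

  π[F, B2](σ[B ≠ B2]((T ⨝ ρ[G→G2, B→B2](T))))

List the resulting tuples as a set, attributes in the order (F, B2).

ρ[G→G2, B→B2]: schema becomes (G2, F, B2); tuples unchanged.
Natural join on F: {(13, 36, p, 13, p), (13, 36, p, 16, u), (13, 36, p, 2, k), (15, 1, v, 15, v), (15, 1, v, 24, t), (15, 1, v, 3, k), (15, 1, v, 34, v), (15, 1, v, 37, k), (16, 36, u, 13, p), (16, 36, u, 16, u), (16, 36, u, 2, k), (2, 36, k, 13, p), (2, 36, k, 16, u), (2, 36, k, 2, k), (24, 1, t, 15, v), (24, 1, t, 24, t), (24, 1, t, 3, k), (24, 1, t, 34, v), (24, 1, t, 37, k), (3, 1, k, 15, v), (3, 1, k, 24, t), (3, 1, k, 3, k), (3, 1, k, 34, v), (3, 1, k, 37, k), (34, 1, v, 15, v), (34, 1, v, 24, t), (34, 1, v, 3, k), (34, 1, v, 34, v), (34, 1, v, 37, k), (37, 1, k, 15, v), (37, 1, k, 24, t), (37, 1, k, 3, k), (37, 1, k, 34, v), (37, 1, k, 37, k)}
Apply σ_{B ≠ B2}; surviving tuples: {(13, 36, p, 16, u), (13, 36, p, 2, k), (15, 1, v, 24, t), (15, 1, v, 3, k), (15, 1, v, 37, k), (16, 36, u, 13, p), (16, 36, u, 2, k), (2, 36, k, 13, p), (2, 36, k, 16, u), (24, 1, t, 15, v), (24, 1, t, 3, k), (24, 1, t, 34, v), (24, 1, t, 37, k), (3, 1, k, 15, v), (3, 1, k, 24, t), (3, 1, k, 34, v), (34, 1, v, 24, t), (34, 1, v, 3, k), (34, 1, v, 37, k), (37, 1, k, 15, v), (37, 1, k, 24, t), (37, 1, k, 34, v)}
π_{F, B2} gives {(1, k), (1, t), (1, v), (36, k), (36, p), (36, u)} (16 duplicate(s) eliminated).

{(1, k), (1, t), (1, v), (36, k), (36, p), (36, u)}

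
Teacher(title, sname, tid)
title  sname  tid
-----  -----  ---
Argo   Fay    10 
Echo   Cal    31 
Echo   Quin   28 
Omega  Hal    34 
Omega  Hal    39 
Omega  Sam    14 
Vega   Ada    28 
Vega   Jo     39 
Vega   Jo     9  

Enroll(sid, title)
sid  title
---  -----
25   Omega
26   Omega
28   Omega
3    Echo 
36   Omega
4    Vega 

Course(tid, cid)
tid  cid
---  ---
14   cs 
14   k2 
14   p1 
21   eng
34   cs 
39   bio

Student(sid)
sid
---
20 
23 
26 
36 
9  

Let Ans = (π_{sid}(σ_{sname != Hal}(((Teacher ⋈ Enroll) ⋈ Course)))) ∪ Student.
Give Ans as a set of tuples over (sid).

{20, 23, 25, 26, 28, 36, 4, 9}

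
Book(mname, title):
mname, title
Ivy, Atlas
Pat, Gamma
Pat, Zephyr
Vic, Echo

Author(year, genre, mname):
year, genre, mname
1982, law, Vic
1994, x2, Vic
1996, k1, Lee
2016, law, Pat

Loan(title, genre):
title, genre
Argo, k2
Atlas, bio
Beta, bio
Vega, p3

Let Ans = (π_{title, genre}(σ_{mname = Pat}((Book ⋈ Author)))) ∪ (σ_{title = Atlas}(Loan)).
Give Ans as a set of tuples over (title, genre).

Natural join on mname: {(Pat, Gamma, 2016, law), (Pat, Zephyr, 2016, law), (Vic, Echo, 1982, law), (Vic, Echo, 1994, x2)}
Apply σ_{mname = Pat}; surviving tuples: {(Pat, Gamma, 2016, law), (Pat, Zephyr, 2016, law)}
π[title, genre]: project onto (title, genre) → {(Gamma, law), (Zephyr, law)}
Apply σ_{title = Atlas}; surviving tuples: {(Atlas, bio)}
Taking the union: {(Atlas, bio), (Gamma, law), (Zephyr, law)}

{(Atlas, bio), (Gamma, law), (Zephyr, law)}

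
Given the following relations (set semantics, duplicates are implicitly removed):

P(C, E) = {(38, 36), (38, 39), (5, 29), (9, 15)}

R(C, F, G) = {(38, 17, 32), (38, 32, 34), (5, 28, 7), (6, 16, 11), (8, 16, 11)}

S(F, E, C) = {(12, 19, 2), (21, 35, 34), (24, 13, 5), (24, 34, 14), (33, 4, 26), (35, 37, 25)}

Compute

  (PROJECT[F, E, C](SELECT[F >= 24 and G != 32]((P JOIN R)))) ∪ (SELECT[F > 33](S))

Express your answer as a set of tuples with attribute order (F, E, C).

{(28, 29, 5), (32, 36, 38), (32, 39, 38), (35, 37, 25)}

Natural join on C: {(38, 36, 17, 32), (38, 36, 32, 34), (38, 39, 17, 32), (38, 39, 32, 34), (5, 29, 28, 7)}
σ[F >= 24 and G != 32]: keep tuples satisfying F >= 24 and G != 32 → {(38, 36, 32, 34), (38, 39, 32, 34), (5, 29, 28, 7)}
π_{F, E, C} gives {(28, 29, 5), (32, 36, 38), (32, 39, 38)}.
σ[F > 33]: keep tuples satisfying F > 33 → {(35, 37, 25)}
Taking the union: {(28, 29, 5), (32, 36, 38), (32, 39, 38), (35, 37, 25)}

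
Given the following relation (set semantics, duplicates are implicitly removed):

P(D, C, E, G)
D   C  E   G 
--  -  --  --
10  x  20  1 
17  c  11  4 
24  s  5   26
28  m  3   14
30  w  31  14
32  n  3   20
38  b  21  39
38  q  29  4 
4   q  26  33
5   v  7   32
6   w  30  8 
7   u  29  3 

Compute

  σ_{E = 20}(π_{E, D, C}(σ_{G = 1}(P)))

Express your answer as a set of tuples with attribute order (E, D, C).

{(20, 10, x)}

Selection G = 1: {(10, x, 20, 1)}
Projecting to E, D, C: {(20, 10, x)}
Selection E = 20: {(20, 10, x)}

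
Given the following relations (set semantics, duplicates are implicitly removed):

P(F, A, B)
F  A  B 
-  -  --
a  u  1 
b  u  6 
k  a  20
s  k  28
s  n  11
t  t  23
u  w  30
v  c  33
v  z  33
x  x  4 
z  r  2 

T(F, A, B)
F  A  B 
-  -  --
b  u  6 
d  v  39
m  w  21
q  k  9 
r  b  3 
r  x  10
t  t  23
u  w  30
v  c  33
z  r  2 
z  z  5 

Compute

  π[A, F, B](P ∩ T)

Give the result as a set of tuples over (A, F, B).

Intersection: {(a, u, 1), (b, u, 6), (k, a, 20), (s, k, 28), (s, n, 11), (t, t, 23), (u, w, 30), (v, c, 33), (v, z, 33), (x, x, 4), (z, r, 2)} with {(b, u, 6), (d, v, 39), (m, w, 21), (q, k, 9), (r, b, 3), (r, x, 10), (t, t, 23), (u, w, 30), (v, c, 33), (z, r, 2), (z, z, 5)} → {(b, u, 6), (t, t, 23), (u, w, 30), (v, c, 33), (z, r, 2)}
Keep only column(s) A, F, B: {(c, v, 33), (r, z, 2), (t, t, 23), (u, b, 6), (w, u, 30)}

{(c, v, 33), (r, z, 2), (t, t, 23), (u, b, 6), (w, u, 30)}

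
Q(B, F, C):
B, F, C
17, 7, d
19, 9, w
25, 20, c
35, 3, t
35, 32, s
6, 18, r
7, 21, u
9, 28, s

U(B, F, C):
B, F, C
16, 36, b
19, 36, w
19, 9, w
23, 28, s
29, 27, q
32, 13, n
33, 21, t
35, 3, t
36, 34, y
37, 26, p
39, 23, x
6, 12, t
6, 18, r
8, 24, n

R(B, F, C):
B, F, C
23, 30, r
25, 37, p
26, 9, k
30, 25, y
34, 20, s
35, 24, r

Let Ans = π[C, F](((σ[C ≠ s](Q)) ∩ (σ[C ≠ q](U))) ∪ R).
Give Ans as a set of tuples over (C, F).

Filtering on C ≠ s leaves {(17, 7, d), (19, 9, w), (25, 20, c), (35, 3, t), (6, 18, r), (7, 21, u)}.
Filtering on C ≠ q leaves {(16, 36, b), (19, 36, w), (19, 9, w), (23, 28, s), (32, 13, n), (33, 21, t), (35, 3, t), (36, 34, y), (37, 26, p), (39, 23, x), (6, 12, t), (6, 18, r), (8, 24, n)}.
Set intersection of the two operands is {(19, 9, w), (35, 3, t), (6, 18, r)}.
Set union of the two operands is {(19, 9, w), (23, 30, r), (25, 37, p), (26, 9, k), (30, 25, y), (34, 20, s), (35, 24, r), (35, 3, t), (6, 18, r)}.
Keep only column(s) C, F: {(k, 9), (p, 37), (r, 18), (r, 24), (r, 30), (s, 20), (t, 3), (w, 9), (y, 25)}

{(k, 9), (p, 37), (r, 18), (r, 24), (r, 30), (s, 20), (t, 3), (w, 9), (y, 25)}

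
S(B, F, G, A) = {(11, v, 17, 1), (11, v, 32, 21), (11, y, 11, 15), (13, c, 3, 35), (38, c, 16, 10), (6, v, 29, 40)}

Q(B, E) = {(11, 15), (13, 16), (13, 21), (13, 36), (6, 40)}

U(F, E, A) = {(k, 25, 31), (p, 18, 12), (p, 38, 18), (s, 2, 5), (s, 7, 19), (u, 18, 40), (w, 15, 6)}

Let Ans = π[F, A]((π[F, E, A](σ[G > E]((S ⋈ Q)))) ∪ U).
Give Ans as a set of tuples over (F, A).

Natural join on B: {(11, v, 17, 1, 15), (11, v, 32, 21, 15), (11, y, 11, 15, 15), (13, c, 3, 35, 16), (13, c, 3, 35, 21), (13, c, 3, 35, 36), (6, v, 29, 40, 40)}
Apply σ_{G > E}; surviving tuples: {(11, v, 17, 1, 15), (11, v, 32, 21, 15)}
π[F, E, A]: project onto (F, E, A) → {(v, 15, 1), (v, 15, 21)}
Taking the union: {(k, 25, 31), (p, 18, 12), (p, 38, 18), (s, 2, 5), (s, 7, 19), (u, 18, 40), (v, 15, 1), (v, 15, 21), (w, 15, 6)}
π[F, A]: project onto (F, A) → {(k, 31), (p, 12), (p, 18), (s, 19), (s, 5), (u, 40), (v, 1), (v, 21), (w, 6)}

{(k, 31), (p, 12), (p, 18), (s, 19), (s, 5), (u, 40), (v, 1), (v, 21), (w, 6)}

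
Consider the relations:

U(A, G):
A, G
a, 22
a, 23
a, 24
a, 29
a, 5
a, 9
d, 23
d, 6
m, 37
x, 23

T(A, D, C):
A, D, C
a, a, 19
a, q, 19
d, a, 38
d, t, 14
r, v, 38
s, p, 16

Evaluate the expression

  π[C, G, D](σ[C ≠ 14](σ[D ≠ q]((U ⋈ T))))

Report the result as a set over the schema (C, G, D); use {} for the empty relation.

{(19, 22, a), (19, 23, a), (19, 24, a), (19, 29, a), (19, 5, a), (19, 9, a), (38, 23, a), (38, 6, a)}

Natural join on A: {(a, 22, a, 19), (a, 22, q, 19), (a, 23, a, 19), (a, 23, q, 19), (a, 24, a, 19), (a, 24, q, 19), (a, 29, a, 19), (a, 29, q, 19), (a, 5, a, 19), (a, 5, q, 19), (a, 9, a, 19), (a, 9, q, 19), (d, 23, a, 38), (d, 23, t, 14), (d, 6, a, 38), (d, 6, t, 14)}
Apply σ_{D ≠ q}; surviving tuples: {(a, 22, a, 19), (a, 23, a, 19), (a, 24, a, 19), (a, 29, a, 19), (a, 5, a, 19), (a, 9, a, 19), (d, 23, a, 38), (d, 23, t, 14), (d, 6, a, 38), (d, 6, t, 14)}
Apply σ_{C ≠ 14}; surviving tuples: {(a, 22, a, 19), (a, 23, a, 19), (a, 24, a, 19), (a, 29, a, 19), (a, 5, a, 19), (a, 9, a, 19), (d, 23, a, 38), (d, 6, a, 38)}
π[C, G, D]: project onto (C, G, D) → {(19, 22, a), (19, 23, a), (19, 24, a), (19, 29, a), (19, 5, a), (19, 9, a), (38, 23, a), (38, 6, a)}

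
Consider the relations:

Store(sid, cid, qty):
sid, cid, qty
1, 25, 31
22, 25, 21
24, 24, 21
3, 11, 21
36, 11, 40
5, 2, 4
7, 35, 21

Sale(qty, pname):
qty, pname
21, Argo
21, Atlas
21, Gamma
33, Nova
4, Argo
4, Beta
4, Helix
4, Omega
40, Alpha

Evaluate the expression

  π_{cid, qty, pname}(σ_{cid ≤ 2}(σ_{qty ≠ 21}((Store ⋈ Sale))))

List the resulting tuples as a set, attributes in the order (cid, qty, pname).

{(2, 4, Argo), (2, 4, Beta), (2, 4, Helix), (2, 4, Omega)}

Store ⋈ Sale (natural join on qty): {(22, 25, 21, Argo), (22, 25, 21, Atlas), (22, 25, 21, Gamma), (24, 24, 21, Argo), (24, 24, 21, Atlas), (24, 24, 21, Gamma), (3, 11, 21, Argo), (3, 11, 21, Atlas), (3, 11, 21, Gamma), (36, 11, 40, Alpha), (5, 2, 4, Argo), (5, 2, 4, Beta), (5, 2, 4, Helix), (5, 2, 4, Omega), (7, 35, 21, Argo), (7, 35, 21, Atlas), (7, 35, 21, Gamma)}
Apply σ_{qty ≠ 21}; surviving tuples: {(36, 11, 40, Alpha), (5, 2, 4, Argo), (5, 2, 4, Beta), (5, 2, 4, Helix), (5, 2, 4, Omega)}
Apply σ_{cid ≤ 2}; surviving tuples: {(5, 2, 4, Argo), (5, 2, 4, Beta), (5, 2, 4, Helix), (5, 2, 4, Omega)}
π[cid, qty, pname]: project onto (cid, qty, pname) → {(2, 4, Argo), (2, 4, Beta), (2, 4, Helix), (2, 4, Omega)}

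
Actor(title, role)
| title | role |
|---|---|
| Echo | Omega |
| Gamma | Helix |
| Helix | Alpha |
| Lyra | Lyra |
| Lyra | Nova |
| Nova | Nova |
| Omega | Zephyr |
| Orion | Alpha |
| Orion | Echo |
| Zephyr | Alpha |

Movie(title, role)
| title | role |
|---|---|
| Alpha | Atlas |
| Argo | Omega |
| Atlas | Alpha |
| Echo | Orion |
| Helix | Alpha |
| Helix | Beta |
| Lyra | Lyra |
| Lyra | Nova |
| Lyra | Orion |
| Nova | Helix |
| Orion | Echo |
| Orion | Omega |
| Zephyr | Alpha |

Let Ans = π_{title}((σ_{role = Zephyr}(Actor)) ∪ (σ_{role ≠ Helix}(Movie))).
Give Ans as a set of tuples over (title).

{Alpha, Argo, Atlas, Echo, Helix, Lyra, Omega, Orion, Zephyr}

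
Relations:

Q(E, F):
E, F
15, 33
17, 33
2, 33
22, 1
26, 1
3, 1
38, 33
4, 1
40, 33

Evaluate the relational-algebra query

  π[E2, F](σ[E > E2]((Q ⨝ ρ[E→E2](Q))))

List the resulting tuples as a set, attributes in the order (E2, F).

ρ[E→E2]: schema becomes (E2, F); tuples unchanged.
Q ⋈ ρ[E→E2](Q) (natural join on F): {(15, 33, 15), (15, 33, 17), (15, 33, 2), (15, 33, 38), (15, 33, 40), (17, 33, 15), (17, 33, 17), (17, 33, 2), (17, 33, 38), (17, 33, 40), (2, 33, 15), (2, 33, 17), (2, 33, 2), (2, 33, 38), (2, 33, 40), (22, 1, 22), (22, 1, 26), (22, 1, 3), (22, 1, 4), (26, 1, 22), (26, 1, 26), (26, 1, 3), (26, 1, 4), (3, 1, 22), (3, 1, 26), (3, 1, 3), (3, 1, 4), (38, 33, 15), (38, 33, 17), (38, 33, 2), (38, 33, 38), (38, 33, 40), (4, 1, 22), (4, 1, 26), (4, 1, 3), (4, 1, 4), (40, 33, 15), (40, 33, 17), (40, 33, 2), (40, 33, 38), (40, 33, 40)}
Selection E > E2: {(15, 33, 2), (17, 33, 15), (17, 33, 2), (22, 1, 3), (22, 1, 4), (26, 1, 22), (26, 1, 3), (26, 1, 4), (38, 33, 15), (38, 33, 17), (38, 33, 2), (4, 1, 3), (40, 33, 15), (40, 33, 17), (40, 33, 2), (40, 33, 38)}
π_{E2, F} gives {(15, 33), (17, 33), (2, 33), (22, 1), (3, 1), (38, 33), (4, 1)} (9 duplicate(s) eliminated).

{(15, 33), (17, 33), (2, 33), (22, 1), (3, 1), (38, 33), (4, 1)}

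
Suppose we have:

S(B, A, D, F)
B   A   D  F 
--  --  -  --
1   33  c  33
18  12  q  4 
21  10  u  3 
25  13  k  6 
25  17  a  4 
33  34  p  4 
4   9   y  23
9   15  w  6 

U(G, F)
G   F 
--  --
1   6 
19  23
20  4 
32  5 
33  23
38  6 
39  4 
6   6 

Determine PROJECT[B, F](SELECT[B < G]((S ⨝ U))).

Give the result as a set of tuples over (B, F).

Natural join on F: {(18, 12, q, 4, 20), (18, 12, q, 4, 39), (25, 13, k, 6, 1), (25, 13, k, 6, 38), (25, 13, k, 6, 6), (25, 17, a, 4, 20), (25, 17, a, 4, 39), (33, 34, p, 4, 20), (33, 34, p, 4, 39), (4, 9, y, 23, 19), (4, 9, y, 23, 33), (9, 15, w, 6, 1), (9, 15, w, 6, 38), (9, 15, w, 6, 6)}
Apply σ_{B < G}; surviving tuples: {(18, 12, q, 4, 20), (18, 12, q, 4, 39), (25, 13, k, 6, 38), (25, 17, a, 4, 39), (33, 34, p, 4, 39), (4, 9, y, 23, 19), (4, 9, y, 23, 33), (9, 15, w, 6, 38)}
Keep only column(s) B, F (2 duplicate(s) eliminated): {(18, 4), (25, 4), (25, 6), (33, 4), (4, 23), (9, 6)}

{(18, 4), (25, 4), (25, 6), (33, 4), (4, 23), (9, 6)}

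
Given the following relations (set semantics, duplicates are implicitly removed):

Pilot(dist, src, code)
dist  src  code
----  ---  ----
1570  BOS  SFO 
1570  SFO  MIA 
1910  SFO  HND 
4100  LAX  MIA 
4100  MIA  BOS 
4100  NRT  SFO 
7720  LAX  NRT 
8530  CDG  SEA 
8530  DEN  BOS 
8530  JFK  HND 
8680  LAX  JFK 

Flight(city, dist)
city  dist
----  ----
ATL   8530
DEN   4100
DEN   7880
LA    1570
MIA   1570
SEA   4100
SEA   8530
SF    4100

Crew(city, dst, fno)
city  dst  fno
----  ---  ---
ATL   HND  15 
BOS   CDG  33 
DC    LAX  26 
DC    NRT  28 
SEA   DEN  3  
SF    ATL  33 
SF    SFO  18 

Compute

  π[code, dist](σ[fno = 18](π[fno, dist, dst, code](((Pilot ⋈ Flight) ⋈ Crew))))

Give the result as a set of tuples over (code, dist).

{(BOS, 4100), (MIA, 4100), (SFO, 4100)}

Joining Pilot and Flight on dist yields {(1570, BOS, SFO, LA), (1570, BOS, SFO, MIA), (1570, SFO, MIA, LA), (1570, SFO, MIA, MIA), (4100, LAX, MIA, DEN), (4100, LAX, MIA, SEA), (4100, LAX, MIA, SF), (4100, MIA, BOS, DEN), (4100, MIA, BOS, SEA), (4100, MIA, BOS, SF), (4100, NRT, SFO, DEN), (4100, NRT, SFO, SEA), (4100, NRT, SFO, SF), (8530, CDG, SEA, ATL), (8530, CDG, SEA, SEA), (8530, DEN, BOS, ATL), (8530, DEN, BOS, SEA), (8530, JFK, HND, ATL), (8530, JFK, HND, SEA)}.
Joining (Pilot ⋈ Flight) and Crew on city yields {(4100, LAX, MIA, SEA, DEN, 3), (4100, LAX, MIA, SF, ATL, 33), (4100, LAX, MIA, SF, SFO, 18), (4100, MIA, BOS, SEA, DEN, 3), (4100, MIA, BOS, SF, ATL, 33), (4100, MIA, BOS, SF, SFO, 18), (4100, NRT, SFO, SEA, DEN, 3), (4100, NRT, SFO, SF, ATL, 33), (4100, NRT, SFO, SF, SFO, 18), (8530, CDG, SEA, ATL, HND, 15), (8530, CDG, SEA, SEA, DEN, 3), (8530, DEN, BOS, ATL, HND, 15), (8530, DEN, BOS, SEA, DEN, 3), (8530, JFK, HND, ATL, HND, 15), (8530, JFK, HND, SEA, DEN, 3)}.
π[fno, dist, dst, code]: project onto (fno, dist, dst, code) → {(15, 8530, HND, BOS), (15, 8530, HND, HND), (15, 8530, HND, SEA), (18, 4100, SFO, BOS), (18, 4100, SFO, MIA), (18, 4100, SFO, SFO), (3, 4100, DEN, BOS), (3, 4100, DEN, MIA), (3, 4100, DEN, SFO), (3, 8530, DEN, BOS), (3, 8530, DEN, HND), (3, 8530, DEN, SEA), (33, 4100, ATL, BOS), (33, 4100, ATL, MIA), (33, 4100, ATL, SFO)}
Selection fno = 18: {(18, 4100, SFO, BOS), (18, 4100, SFO, MIA), (18, 4100, SFO, SFO)}
π[code, dist]: project onto (code, dist) → {(BOS, 4100), (MIA, 4100), (SFO, 4100)}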